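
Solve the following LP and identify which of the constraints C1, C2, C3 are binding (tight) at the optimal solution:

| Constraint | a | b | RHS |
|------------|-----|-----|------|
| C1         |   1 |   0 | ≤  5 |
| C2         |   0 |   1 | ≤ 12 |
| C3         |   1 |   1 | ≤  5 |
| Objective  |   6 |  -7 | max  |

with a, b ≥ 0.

At a = 5, b = 0, compute slack b - a·x for each constraint:
  C1: 5 − 5 = 0  (binding)
  C2: 12 − 0 = 12  (slack)
  C3: 5 − 5 = 0  (binding)

Optimal: a = 5, b = 0
Binding: C1, C3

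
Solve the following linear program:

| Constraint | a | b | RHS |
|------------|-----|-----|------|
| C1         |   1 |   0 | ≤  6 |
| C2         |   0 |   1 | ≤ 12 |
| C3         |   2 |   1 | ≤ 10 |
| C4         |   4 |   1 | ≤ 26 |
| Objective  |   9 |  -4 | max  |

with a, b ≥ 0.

Evaluate the objective at each vertex of the feasible region:
  z(0, 0) = 0
  z(5, 0) = 45  ←
  z(0, 10) = -40
The maximum is at a = 5, b = 0.

a = 5, b = 0, z = 45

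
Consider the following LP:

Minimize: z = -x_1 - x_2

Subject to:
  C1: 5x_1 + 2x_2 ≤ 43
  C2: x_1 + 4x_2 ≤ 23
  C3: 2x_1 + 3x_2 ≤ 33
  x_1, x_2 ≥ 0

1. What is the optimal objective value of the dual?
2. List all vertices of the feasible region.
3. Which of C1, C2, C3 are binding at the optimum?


1. -11
2. (0, 0), (8.6, 0), (7, 4), (0, 5.75)
3. C1, C2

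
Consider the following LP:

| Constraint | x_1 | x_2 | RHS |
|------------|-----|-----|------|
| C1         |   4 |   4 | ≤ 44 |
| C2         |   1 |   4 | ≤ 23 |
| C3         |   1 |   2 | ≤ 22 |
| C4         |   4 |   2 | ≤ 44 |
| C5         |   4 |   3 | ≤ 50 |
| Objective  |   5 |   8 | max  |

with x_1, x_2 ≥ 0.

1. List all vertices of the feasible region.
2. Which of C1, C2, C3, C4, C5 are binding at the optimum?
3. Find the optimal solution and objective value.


1. (0, 0), (11, 0), (7, 4), (0, 5.75)
2. C1, C2
3. x_1 = 7, x_2 = 4, z = 67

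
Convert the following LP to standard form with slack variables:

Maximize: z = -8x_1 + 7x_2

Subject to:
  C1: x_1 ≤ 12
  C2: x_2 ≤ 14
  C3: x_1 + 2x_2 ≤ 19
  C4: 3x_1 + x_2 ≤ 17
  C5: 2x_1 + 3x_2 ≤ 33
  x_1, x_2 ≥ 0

max z = -8x_1 + 7x_2

s.t.
  x_1 + s1 = 12
  x_2 + s2 = 14
  x_1 + 2x_2 + s3 = 19
  3x_1 + x_2 + s4 = 17
  2x_1 + 3x_2 + s5 = 33
  x_1, x_2, s1, s2, s3, s4, s5 ≥ 0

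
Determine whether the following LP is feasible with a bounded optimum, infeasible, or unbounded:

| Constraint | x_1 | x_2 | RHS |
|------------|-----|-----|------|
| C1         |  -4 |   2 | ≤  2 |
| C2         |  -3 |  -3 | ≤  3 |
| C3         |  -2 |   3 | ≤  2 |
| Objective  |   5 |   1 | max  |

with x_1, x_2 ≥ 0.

Unbounded (objective can increase without bound)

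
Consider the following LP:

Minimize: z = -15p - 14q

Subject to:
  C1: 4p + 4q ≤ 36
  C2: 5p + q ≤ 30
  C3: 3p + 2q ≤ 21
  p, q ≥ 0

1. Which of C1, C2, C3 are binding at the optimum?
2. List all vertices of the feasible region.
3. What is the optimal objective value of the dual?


1. C1, C3
2. (0, 0), (6, 0), (5.571, 2.143), (3, 6), (0, 9)
3. -129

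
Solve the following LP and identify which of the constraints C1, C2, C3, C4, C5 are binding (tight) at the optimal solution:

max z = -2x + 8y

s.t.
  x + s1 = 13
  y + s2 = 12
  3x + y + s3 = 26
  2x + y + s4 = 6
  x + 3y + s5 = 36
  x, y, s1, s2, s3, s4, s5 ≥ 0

At x = 0, y = 6, compute slack b - a·x for each constraint:
  C1: 13 − 0 = 13  (slack)
  C2: 12 − 6 = 6  (slack)
  C3: 26 − 6 = 20  (slack)
  C4: 6 − 6 = 0  (binding)
  C5: 36 − 18 = 18  (slack)

Optimal: x = 0, y = 6
Binding: C4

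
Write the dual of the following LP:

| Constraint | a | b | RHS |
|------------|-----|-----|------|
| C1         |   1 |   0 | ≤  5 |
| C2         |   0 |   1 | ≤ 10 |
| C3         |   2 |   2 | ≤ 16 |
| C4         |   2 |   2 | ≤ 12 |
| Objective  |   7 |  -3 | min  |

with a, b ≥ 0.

Primal min cᵀx s.t. Ax ≤ b, x ≥ 0  →  Dual max −bᵀy s.t. Aᵀy ≥ −c, y ≥ 0.

Maximize: z = -5y1 - 10y2 - 16y3 - 12y4

Subject to:
  y1 + 2y3 + 2y4 ≥ -7
  y2 + 2y3 + 2y4 ≥ 3
  y1, y2, y3, y4 ≥ 0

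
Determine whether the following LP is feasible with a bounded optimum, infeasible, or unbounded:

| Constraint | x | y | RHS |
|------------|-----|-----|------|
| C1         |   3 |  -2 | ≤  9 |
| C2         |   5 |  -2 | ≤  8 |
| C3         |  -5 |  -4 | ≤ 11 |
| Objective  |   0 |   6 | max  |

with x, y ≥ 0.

Unbounded (objective can increase without bound)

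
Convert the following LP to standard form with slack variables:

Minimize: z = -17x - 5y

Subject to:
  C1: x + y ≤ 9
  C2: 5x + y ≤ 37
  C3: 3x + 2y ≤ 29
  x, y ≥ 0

min z = -17x - 5y

s.t.
  x + y + s1 = 9
  5x + y + s2 = 37
  3x + 2y + s3 = 29
  x, y, s1, s2, s3 ≥ 0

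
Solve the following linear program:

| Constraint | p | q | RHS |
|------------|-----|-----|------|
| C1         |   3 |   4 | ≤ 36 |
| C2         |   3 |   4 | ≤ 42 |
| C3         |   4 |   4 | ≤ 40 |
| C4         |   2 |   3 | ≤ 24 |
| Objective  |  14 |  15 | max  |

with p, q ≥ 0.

Evaluate the objective at each vertex of the feasible region:
  z(0, 0) = 0
  z(10, 0) = 140
  z(6, 4) = 144  ←
  z(0, 8) = 120
The maximum is at p = 6, q = 4.

p = 6, q = 4, z = 144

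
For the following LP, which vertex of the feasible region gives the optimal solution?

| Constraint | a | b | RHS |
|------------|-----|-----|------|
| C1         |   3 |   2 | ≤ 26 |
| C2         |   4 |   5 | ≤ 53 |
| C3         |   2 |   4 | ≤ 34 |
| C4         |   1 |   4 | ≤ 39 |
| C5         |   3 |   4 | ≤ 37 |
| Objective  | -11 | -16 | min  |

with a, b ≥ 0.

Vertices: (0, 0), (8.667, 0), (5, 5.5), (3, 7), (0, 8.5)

Evaluate the objective at each vertex of the feasible region:
  z(0, 0) = 0
  z(8.667, 0) = -95.33
  z(5, 5.5) = -143
  z(3, 7) = -145  ←
  z(0, 8.5) = -136
The minimum is at a = 3, b = 7.

(3, 7)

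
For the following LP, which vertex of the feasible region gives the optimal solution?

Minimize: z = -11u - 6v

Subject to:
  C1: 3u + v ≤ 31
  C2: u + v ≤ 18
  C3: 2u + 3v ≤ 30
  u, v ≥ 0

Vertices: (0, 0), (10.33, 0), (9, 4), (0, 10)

Evaluate the objective at each vertex of the feasible region:
  z(0, 0) = 0
  z(10.33, 0) = -113.7
  z(9, 4) = -123  ←
  z(0, 10) = -60
The minimum is at u = 9, v = 4.

(9, 4)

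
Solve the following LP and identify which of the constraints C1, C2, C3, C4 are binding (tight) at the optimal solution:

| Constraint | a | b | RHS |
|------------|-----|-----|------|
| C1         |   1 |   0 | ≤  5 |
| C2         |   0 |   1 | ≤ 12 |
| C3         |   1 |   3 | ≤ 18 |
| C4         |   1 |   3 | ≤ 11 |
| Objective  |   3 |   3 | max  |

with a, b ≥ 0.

At a = 5, b = 2, compute slack b - a·x for each constraint:
  C1: 5 − 5 = 0  (binding)
  C2: 12 − 2 = 10  (slack)
  C3: 18 − 11 = 7  (slack)
  C4: 11 − 11 = 0  (binding)

Optimal: a = 5, b = 2
Binding: C1, C4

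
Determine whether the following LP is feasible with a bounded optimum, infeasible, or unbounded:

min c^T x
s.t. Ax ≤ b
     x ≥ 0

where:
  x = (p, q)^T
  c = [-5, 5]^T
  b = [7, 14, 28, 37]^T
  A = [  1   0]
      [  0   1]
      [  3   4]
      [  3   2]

Feasible with a bounded optimal solution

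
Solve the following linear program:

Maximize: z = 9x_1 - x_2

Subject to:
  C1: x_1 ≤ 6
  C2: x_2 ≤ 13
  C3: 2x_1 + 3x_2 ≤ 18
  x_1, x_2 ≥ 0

Evaluate the objective at each vertex of the feasible region:
  z(0, 0) = 0
  z(6, 0) = 54  ←
  z(6, 2) = 52
  z(0, 6) = -6
The maximum is at x_1 = 6, x_2 = 0.

x_1 = 6, x_2 = 0, z = 54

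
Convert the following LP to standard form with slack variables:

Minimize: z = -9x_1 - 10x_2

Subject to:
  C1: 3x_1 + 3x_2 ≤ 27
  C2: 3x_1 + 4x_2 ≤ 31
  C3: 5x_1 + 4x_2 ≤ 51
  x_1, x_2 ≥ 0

min z = -9x_1 - 10x_2

s.t.
  3x_1 + 3x_2 + s1 = 27
  3x_1 + 4x_2 + s2 = 31
  5x_1 + 4x_2 + s3 = 51
  x_1, x_2, s1, s2, s3 ≥ 0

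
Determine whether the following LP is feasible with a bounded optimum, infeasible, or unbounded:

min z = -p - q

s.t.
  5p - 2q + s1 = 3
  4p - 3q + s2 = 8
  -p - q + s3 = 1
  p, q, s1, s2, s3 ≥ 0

Unbounded (objective can decrease without bound)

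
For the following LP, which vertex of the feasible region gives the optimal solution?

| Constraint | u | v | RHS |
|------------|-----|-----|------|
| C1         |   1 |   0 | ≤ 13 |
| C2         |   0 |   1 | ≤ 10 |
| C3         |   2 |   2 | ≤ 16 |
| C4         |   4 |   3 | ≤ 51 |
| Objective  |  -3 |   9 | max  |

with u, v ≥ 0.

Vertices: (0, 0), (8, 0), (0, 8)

Evaluate the objective at each vertex of the feasible region:
  z(0, 0) = 0
  z(8, 0) = -24
  z(0, 8) = 72  ←
The maximum is at u = 0, v = 8.

(0, 8)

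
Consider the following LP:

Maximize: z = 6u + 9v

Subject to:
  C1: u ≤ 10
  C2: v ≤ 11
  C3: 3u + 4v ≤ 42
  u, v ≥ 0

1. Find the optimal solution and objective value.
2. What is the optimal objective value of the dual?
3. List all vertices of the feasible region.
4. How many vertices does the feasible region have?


1. u = 0, v = 10.5, z = 94.5
2. 94.5
3. (0, 0), (10, 0), (10, 3), (0, 10.5)
4. 4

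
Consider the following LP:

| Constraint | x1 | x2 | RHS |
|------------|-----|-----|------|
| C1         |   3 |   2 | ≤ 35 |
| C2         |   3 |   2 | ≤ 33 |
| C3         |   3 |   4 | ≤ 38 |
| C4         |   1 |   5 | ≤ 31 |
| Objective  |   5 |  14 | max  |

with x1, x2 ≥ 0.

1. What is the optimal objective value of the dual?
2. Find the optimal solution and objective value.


1. 100
2. x1 = 6, x2 = 5, z = 100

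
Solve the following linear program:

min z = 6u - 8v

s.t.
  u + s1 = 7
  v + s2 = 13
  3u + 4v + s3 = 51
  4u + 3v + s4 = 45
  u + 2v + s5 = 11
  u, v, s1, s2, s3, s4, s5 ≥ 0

Evaluate the objective at each vertex of the feasible region:
  z(0, 0) = 0
  z(7, 0) = 42
  z(7, 2) = 26
  z(0, 5.5) = -44  ←
The minimum is at u = 0, v = 5.5.

u = 0, v = 5.5, z = -44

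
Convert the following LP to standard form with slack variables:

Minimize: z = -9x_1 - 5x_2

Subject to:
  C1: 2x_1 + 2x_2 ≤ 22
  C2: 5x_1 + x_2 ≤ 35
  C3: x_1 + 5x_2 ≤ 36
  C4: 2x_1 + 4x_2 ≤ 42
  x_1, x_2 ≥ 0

min z = -9x_1 - 5x_2

s.t.
  2x_1 + 2x_2 + s1 = 22
  5x_1 + x_2 + s2 = 35
  x_1 + 5x_2 + s3 = 36
  2x_1 + 4x_2 + s4 = 42
  x_1, x_2, s1, s2, s3, s4 ≥ 0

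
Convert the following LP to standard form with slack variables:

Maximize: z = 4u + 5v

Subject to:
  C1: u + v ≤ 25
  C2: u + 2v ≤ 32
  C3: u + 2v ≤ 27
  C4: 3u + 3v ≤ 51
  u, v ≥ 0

max z = 4u + 5v

s.t.
  u + v + s1 = 25
  u + 2v + s2 = 32
  u + 2v + s3 = 27
  3u + 3v + s4 = 51
  u, v, s1, s2, s3, s4 ≥ 0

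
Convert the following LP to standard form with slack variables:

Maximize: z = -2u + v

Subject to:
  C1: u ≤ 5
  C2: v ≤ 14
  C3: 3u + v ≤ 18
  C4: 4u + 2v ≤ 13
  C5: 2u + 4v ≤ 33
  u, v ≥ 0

max z = -2u + v

s.t.
  u + s1 = 5
  v + s2 = 14
  3u + v + s3 = 18
  4u + 2v + s4 = 13
  2u + 4v + s5 = 33
  u, v, s1, s2, s3, s4, s5 ≥ 0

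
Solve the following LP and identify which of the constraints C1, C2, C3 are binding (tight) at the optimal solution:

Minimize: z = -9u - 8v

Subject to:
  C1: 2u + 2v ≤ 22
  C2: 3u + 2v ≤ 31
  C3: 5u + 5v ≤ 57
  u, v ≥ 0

At u = 9, v = 2, compute slack b - a·x for each constraint:
  C1: 22 − 22 = 0  (binding)
  C2: 31 − 31 = 0  (binding)
  C3: 57 − 55 = 2  (slack)

Optimal: u = 9, v = 2
Binding: C1, C2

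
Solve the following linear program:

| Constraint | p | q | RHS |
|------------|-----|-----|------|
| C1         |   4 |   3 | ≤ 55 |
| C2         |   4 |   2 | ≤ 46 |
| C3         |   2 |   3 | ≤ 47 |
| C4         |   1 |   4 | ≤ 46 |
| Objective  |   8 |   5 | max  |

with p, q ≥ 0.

Evaluate the objective at each vertex of the feasible region:
  z(0, 0) = 0
  z(11.5, 0) = 92
  z(7, 9) = 101  ←
  z(6.308, 9.923) = 100.1
  z(0, 11.5) = 57.5
The maximum is at p = 7, q = 9.

p = 7, q = 9, z = 101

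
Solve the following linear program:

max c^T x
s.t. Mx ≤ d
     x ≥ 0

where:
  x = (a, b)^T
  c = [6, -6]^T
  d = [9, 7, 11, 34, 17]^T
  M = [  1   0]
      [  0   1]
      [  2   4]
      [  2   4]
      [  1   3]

Evaluate the objective at each vertex of the feasible region:
  z(0, 0) = 0
  z(5.5, 0) = 33  ←
  z(0, 2.75) = -16.5
The maximum is at a = 5.5, b = 0.

a = 5.5, b = 0, z = 33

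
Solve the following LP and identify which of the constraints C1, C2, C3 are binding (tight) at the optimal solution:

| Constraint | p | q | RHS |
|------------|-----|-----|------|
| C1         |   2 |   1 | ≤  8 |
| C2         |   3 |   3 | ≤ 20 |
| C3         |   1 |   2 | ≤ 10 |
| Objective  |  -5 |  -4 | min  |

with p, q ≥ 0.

At p = 2, q = 4, compute slack b - a·x for each constraint:
  C1: 8 − 8 = 0  (binding)
  C2: 20 − 18 = 2  (slack)
  C3: 10 − 10 = 0  (binding)

Optimal: p = 2, q = 4
Binding: C1, C3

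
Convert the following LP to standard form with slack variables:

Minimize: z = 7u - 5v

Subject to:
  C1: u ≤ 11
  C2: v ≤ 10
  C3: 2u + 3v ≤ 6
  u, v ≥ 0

min z = 7u - 5v

s.t.
  u + s1 = 11
  v + s2 = 10
  2u + 3v + s3 = 6
  u, v, s1, s2, s3 ≥ 0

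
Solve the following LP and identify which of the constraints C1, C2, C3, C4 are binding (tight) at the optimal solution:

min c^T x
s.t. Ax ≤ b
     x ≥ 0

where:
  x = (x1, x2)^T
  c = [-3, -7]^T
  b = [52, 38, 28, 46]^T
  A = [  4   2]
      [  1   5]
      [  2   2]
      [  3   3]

At x1 = 8, x2 = 6, compute slack b - a·x for each constraint:
  C1: 52 − 44 = 8  (slack)
  C2: 38 − 38 = 0  (binding)
  C3: 28 − 28 = 0  (binding)
  C4: 46 − 42 = 4  (slack)

Optimal: x1 = 8, x2 = 6
Binding: C2, C3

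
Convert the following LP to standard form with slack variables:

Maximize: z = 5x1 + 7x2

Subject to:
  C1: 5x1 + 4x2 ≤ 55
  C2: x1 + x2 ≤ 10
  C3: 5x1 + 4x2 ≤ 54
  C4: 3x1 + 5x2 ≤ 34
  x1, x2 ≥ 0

max z = 5x1 + 7x2

s.t.
  5x1 + 4x2 + s1 = 55
  x1 + x2 + s2 = 10
  5x1 + 4x2 + s3 = 54
  3x1 + 5x2 + s4 = 34
  x1, x2, s1, s2, s3, s4 ≥ 0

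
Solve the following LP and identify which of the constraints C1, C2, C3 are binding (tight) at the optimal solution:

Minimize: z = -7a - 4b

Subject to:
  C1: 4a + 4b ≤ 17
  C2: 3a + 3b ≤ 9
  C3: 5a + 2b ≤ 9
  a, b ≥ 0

At a = 1, b = 2, compute slack b - a·x for each constraint:
  C1: 17 − 12 = 5  (slack)
  C2: 9 − 9 = 0  (binding)
  C3: 9 − 9 = 0  (binding)

Optimal: a = 1, b = 2
Binding: C2, C3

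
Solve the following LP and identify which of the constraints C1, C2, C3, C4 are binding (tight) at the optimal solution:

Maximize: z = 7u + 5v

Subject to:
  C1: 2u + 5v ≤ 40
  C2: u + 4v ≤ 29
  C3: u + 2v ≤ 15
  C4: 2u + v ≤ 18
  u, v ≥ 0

At u = 7, v = 4, compute slack b - a·x for each constraint:
  C1: 40 − 34 = 6  (slack)
  C2: 29 − 23 = 6  (slack)
  C3: 15 − 15 = 0  (binding)
  C4: 18 − 18 = 0  (binding)

Optimal: u = 7, v = 4
Binding: C3, C4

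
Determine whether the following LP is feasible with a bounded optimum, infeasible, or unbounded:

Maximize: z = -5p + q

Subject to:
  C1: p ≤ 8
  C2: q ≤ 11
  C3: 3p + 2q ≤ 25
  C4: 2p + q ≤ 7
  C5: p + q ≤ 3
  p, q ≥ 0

Feasible with a bounded optimal solution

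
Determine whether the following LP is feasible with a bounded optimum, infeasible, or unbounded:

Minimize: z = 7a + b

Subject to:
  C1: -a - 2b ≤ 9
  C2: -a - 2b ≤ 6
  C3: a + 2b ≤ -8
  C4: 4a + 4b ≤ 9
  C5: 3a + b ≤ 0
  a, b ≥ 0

Infeasible (no feasible solution exists)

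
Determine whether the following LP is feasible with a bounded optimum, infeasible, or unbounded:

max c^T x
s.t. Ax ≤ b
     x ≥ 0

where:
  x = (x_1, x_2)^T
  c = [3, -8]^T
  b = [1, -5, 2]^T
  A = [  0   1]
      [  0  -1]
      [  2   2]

Infeasible (no feasible solution exists)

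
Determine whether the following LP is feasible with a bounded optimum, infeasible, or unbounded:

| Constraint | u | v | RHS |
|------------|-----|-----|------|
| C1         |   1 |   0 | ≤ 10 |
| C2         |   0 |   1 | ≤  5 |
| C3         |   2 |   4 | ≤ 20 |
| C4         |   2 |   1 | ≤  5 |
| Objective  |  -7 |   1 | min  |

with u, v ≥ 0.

Feasible with a bounded optimal solution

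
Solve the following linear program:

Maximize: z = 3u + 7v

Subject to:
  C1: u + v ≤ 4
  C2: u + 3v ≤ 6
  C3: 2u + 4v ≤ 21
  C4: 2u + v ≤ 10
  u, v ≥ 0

Evaluate the objective at each vertex of the feasible region:
  z(0, 0) = 0
  z(4, 0) = 12
  z(3, 1) = 16  ←
  z(0, 2) = 14
The maximum is at u = 3, v = 1.

u = 3, v = 1, z = 16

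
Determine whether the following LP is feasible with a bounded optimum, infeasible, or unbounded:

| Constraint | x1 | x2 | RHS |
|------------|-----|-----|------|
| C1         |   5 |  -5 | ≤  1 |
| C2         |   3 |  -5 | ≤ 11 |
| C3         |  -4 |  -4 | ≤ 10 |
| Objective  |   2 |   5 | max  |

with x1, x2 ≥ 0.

Unbounded (objective can increase without bound)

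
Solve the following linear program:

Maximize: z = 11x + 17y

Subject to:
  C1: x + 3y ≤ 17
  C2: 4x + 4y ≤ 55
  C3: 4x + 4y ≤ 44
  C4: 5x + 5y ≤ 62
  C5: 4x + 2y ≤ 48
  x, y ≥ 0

Evaluate the objective at each vertex of the feasible region:
  z(0, 0) = 0
  z(11, 0) = 121
  z(8, 3) = 139  ←
  z(0, 5.667) = 96.33
The maximum is at x = 8, y = 3.

x = 8, y = 3, z = 139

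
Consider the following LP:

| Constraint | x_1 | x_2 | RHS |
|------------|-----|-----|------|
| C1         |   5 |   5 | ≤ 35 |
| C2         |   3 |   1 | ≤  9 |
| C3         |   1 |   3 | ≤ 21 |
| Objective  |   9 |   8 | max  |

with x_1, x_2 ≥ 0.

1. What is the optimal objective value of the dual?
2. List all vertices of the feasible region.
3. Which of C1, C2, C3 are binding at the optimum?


1. 57
2. (0, 0), (3, 0), (1, 6), (0, 7)
3. C1, C2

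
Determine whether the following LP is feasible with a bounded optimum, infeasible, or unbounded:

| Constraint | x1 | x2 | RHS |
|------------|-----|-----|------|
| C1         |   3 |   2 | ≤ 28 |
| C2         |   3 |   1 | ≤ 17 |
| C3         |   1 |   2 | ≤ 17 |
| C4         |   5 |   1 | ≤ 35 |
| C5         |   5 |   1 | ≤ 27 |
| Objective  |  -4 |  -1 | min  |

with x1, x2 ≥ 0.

Feasible with a bounded optimal solution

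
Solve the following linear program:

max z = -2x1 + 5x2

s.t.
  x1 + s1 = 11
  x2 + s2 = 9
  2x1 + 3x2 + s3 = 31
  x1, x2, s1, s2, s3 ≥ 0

Evaluate the objective at each vertex of the feasible region:
  z(0, 0) = 0
  z(11, 0) = -22
  z(11, 3) = -7
  z(2, 9) = 41
  z(0, 9) = 45  ←
The maximum is at x1 = 0, x2 = 9.

x1 = 0, x2 = 9, z = 45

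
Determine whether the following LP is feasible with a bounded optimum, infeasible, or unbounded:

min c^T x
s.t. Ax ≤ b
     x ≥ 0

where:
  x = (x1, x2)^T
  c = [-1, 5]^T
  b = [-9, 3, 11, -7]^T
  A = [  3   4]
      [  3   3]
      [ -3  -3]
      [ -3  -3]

Infeasible (no feasible solution exists)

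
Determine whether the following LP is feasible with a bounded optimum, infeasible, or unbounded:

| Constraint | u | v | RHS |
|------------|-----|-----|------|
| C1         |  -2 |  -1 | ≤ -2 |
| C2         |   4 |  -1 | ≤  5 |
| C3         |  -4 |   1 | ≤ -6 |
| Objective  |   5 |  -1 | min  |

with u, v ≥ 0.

Infeasible (no feasible solution exists)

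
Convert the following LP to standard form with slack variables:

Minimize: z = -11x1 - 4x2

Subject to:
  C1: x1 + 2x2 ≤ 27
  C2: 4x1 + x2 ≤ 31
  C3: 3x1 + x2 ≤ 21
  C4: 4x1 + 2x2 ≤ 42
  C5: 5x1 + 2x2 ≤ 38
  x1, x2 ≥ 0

min z = -11x1 - 4x2

s.t.
  x1 + 2x2 + s1 = 27
  4x1 + x2 + s2 = 31
  3x1 + x2 + s3 = 21
  4x1 + 2x2 + s4 = 42
  5x1 + 2x2 + s5 = 38
  x1, x2, s1, s2, s3, s4, s5 ≥ 0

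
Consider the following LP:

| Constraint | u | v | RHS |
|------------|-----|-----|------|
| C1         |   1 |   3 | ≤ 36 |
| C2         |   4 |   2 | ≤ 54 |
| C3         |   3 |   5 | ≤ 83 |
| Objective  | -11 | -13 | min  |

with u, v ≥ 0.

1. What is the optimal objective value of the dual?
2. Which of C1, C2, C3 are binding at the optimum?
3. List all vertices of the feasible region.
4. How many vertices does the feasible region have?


1. -216
2. C1, C2
3. (0, 0), (13.5, 0), (9, 9), (0, 12)
4. 4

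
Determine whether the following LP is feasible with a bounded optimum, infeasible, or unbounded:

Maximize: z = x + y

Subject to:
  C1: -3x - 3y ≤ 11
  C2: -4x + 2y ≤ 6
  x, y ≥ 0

Unbounded (objective can increase without bound)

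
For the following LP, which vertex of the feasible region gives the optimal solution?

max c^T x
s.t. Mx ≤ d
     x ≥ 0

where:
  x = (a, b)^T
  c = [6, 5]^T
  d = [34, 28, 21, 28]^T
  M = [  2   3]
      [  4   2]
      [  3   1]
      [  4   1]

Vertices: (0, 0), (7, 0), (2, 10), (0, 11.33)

Evaluate the objective at each vertex of the feasible region:
  z(0, 0) = 0
  z(7, 0) = 42
  z(2, 10) = 62  ←
  z(0, 11.33) = 56.67
The maximum is at a = 2, b = 10.

(2, 10)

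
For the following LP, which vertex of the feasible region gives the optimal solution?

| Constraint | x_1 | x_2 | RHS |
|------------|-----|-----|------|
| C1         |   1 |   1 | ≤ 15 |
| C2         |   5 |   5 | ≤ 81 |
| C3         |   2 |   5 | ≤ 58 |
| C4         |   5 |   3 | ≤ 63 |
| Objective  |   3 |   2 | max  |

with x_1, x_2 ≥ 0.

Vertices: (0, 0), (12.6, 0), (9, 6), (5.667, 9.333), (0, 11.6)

Evaluate the objective at each vertex of the feasible region:
  z(0, 0) = 0
  z(12.6, 0) = 37.8
  z(9, 6) = 39  ←
  z(5.667, 9.333) = 35.67
  z(0, 11.6) = 23.2
The maximum is at x_1 = 9, x_2 = 6.

(9, 6)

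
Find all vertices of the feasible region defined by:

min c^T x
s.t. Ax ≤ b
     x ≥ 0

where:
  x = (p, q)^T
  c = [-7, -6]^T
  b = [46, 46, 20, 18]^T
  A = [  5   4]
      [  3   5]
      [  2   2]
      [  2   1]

(0, 0), (9, 0), (8.667, 0.6667), (6, 4), (2, 8), (0, 9.2)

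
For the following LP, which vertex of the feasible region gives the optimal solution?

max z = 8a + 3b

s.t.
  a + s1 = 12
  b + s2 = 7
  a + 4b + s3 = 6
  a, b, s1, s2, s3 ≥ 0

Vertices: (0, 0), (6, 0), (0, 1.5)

Evaluate the objective at each vertex of the feasible region:
  z(0, 0) = 0
  z(6, 0) = 48  ←
  z(0, 1.5) = 4.5
The maximum is at a = 6, b = 0.

(6, 0)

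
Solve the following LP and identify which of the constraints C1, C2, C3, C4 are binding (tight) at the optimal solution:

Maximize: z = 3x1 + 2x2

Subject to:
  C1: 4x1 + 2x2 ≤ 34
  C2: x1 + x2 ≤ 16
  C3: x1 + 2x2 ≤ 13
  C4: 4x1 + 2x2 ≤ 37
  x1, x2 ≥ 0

At x1 = 7, x2 = 3, compute slack b - a·x for each constraint:
  C1: 34 − 34 = 0  (binding)
  C2: 16 − 10 = 6  (slack)
  C3: 13 − 13 = 0  (binding)
  C4: 37 − 34 = 3  (slack)

Optimal: x1 = 7, x2 = 3
Binding: C1, C3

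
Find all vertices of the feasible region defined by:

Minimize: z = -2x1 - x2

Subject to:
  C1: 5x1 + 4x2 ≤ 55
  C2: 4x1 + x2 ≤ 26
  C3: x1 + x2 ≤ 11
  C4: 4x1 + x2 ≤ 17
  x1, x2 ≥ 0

(0, 0), (4.25, 0), (2, 9), (0, 11)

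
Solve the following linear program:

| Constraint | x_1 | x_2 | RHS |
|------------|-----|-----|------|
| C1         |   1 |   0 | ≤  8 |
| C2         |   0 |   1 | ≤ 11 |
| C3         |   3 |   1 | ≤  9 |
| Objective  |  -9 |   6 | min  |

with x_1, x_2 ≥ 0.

Evaluate the objective at each vertex of the feasible region:
  z(0, 0) = 0
  z(3, 0) = -27  ←
  z(0, 9) = 54
The minimum is at x_1 = 3, x_2 = 0.

x_1 = 3, x_2 = 0, z = -27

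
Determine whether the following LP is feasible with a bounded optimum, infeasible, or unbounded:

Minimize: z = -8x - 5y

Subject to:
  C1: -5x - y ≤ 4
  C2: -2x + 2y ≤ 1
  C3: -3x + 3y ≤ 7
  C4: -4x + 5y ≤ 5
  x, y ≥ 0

Unbounded (objective can decrease without bound)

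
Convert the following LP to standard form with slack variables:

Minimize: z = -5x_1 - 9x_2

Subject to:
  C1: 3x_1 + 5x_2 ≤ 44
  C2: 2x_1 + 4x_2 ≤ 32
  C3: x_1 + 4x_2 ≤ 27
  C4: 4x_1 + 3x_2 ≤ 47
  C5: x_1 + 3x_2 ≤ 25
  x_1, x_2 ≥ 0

min z = -5x_1 - 9x_2

s.t.
  3x_1 + 5x_2 + s1 = 44
  2x_1 + 4x_2 + s2 = 32
  x_1 + 4x_2 + s3 = 27
  4x_1 + 3x_2 + s4 = 47
  x_1 + 3x_2 + s5 = 25
  x_1, x_2, s1, s2, s3, s4, s5 ≥ 0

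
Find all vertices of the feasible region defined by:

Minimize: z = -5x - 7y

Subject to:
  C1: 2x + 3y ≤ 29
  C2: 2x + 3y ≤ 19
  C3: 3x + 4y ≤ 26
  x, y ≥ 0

(0, 0), (8.667, 0), (2, 5), (0, 6.333)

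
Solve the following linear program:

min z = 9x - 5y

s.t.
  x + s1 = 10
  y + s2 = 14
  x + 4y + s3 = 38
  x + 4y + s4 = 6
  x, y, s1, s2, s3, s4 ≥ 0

Evaluate the objective at each vertex of the feasible region:
  z(0, 0) = 0
  z(6, 0) = 54
  z(0, 1.5) = -7.5  ←
The minimum is at x = 0, y = 1.5.

x = 0, y = 1.5, z = -7.5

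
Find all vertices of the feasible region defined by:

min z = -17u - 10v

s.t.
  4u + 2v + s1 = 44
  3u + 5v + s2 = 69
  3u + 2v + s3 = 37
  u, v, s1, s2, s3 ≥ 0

(0, 0), (11, 0), (7, 8), (5.222, 10.67), (0, 13.8)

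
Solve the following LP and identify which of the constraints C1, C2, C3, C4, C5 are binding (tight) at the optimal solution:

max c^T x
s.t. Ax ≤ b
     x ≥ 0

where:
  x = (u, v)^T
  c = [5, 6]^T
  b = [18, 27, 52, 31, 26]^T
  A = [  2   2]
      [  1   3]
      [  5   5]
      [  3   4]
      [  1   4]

At u = 5, v = 4, compute slack b - a·x for each constraint:
  C1: 18 − 18 = 0  (binding)
  C2: 27 − 17 = 10  (slack)
  C3: 52 − 45 = 7  (slack)
  C4: 31 − 31 = 0  (binding)
  C5: 26 − 21 = 5  (slack)

Optimal: u = 5, v = 4
Binding: C1, C4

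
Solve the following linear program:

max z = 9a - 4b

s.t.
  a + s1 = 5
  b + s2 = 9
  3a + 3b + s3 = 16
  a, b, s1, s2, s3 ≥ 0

Evaluate the objective at each vertex of the feasible region:
  z(0, 0) = 0
  z(5, 0) = 45  ←
  z(5, 0.3333) = 43.67
  z(0, 5.333) = -21.33
The maximum is at a = 5, b = 0.

a = 5, b = 0, z = 45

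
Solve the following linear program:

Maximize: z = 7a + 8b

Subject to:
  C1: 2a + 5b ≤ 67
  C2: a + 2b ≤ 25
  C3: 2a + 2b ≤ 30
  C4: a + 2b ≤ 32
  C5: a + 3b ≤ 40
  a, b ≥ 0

Evaluate the objective at each vertex of the feasible region:
  z(0, 0) = 0
  z(15, 0) = 105
  z(5, 10) = 115  ←
  z(0, 12.5) = 100
The maximum is at a = 5, b = 10.

a = 5, b = 10, z = 115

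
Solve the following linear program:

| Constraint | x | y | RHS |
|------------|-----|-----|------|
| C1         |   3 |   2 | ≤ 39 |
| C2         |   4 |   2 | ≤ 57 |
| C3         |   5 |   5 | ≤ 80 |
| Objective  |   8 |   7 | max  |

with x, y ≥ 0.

Evaluate the objective at each vertex of the feasible region:
  z(0, 0) = 0
  z(13, 0) = 104
  z(7, 9) = 119  ←
  z(0, 16) = 112
The maximum is at x = 7, y = 9.

x = 7, y = 9, z = 119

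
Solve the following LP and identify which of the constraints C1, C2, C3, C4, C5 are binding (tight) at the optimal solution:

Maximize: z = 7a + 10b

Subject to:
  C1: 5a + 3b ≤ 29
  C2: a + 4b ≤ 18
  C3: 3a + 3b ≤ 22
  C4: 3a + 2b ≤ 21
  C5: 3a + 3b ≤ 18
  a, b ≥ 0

At a = 2, b = 4, compute slack b - a·x for each constraint:
  C1: 29 − 22 = 7  (slack)
  C2: 18 − 18 = 0  (binding)
  C3: 22 − 18 = 4  (slack)
  C4: 21 − 14 = 7  (slack)
  C5: 18 − 18 = 0  (binding)

Optimal: a = 2, b = 4
Binding: C2, C5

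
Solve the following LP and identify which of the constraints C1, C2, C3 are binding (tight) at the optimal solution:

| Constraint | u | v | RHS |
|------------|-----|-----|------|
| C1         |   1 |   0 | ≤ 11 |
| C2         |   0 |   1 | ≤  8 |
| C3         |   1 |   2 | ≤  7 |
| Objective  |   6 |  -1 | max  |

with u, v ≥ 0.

At u = 7, v = 0, compute slack b - a·x for each constraint:
  C1: 11 − 7 = 4  (slack)
  C2: 8 − 0 = 8  (slack)
  C3: 7 − 7 = 0  (binding)

Optimal: u = 7, v = 0
Binding: C3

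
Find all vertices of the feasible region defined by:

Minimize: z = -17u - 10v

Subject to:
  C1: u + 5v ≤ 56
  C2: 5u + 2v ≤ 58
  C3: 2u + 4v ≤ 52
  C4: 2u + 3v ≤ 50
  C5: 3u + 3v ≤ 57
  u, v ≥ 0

(0, 0), (11.6, 0), (8, 9), (6, 10), (0, 11.2)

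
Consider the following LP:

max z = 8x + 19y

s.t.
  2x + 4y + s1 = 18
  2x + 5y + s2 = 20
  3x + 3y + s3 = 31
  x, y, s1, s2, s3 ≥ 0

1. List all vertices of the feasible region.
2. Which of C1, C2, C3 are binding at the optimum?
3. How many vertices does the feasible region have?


1. (0, 0), (9, 0), (5, 2), (0, 4)
2. C1, C2
3. 4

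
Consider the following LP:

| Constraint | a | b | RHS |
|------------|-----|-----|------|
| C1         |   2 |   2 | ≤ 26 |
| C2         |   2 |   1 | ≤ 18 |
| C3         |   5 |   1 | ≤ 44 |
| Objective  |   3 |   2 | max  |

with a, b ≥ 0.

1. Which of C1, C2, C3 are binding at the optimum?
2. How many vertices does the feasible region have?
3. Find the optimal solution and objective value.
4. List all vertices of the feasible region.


1. C1, C2
2. 5
3. a = 5, b = 8, z = 31
4. (0, 0), (8.8, 0), (8.667, 0.6667), (5, 8), (0, 13)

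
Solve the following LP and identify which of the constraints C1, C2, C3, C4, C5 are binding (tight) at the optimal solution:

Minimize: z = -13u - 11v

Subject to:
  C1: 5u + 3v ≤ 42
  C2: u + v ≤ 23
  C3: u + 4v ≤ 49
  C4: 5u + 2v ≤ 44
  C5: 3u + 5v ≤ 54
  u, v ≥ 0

At u = 3, v = 9, compute slack b - a·x for each constraint:
  C1: 42 − 42 = 0  (binding)
  C2: 23 − 12 = 11  (slack)
  C3: 49 − 39 = 10  (slack)
  C4: 44 − 33 = 11  (slack)
  C5: 54 − 54 = 0  (binding)

Optimal: u = 3, v = 9
Binding: C1, C5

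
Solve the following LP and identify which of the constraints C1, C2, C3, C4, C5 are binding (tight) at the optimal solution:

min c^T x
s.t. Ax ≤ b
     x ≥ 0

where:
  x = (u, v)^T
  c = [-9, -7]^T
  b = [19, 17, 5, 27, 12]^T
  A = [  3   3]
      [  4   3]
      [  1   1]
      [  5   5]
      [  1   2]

At u = 2, v = 3, compute slack b - a·x for each constraint:
  C1: 19 − 15 = 4  (slack)
  C2: 17 − 17 = 0  (binding)
  C3: 5 − 5 = 0  (binding)
  C4: 27 − 25 = 2  (slack)
  C5: 12 − 8 = 4  (slack)

Optimal: u = 2, v = 3
Binding: C2, C3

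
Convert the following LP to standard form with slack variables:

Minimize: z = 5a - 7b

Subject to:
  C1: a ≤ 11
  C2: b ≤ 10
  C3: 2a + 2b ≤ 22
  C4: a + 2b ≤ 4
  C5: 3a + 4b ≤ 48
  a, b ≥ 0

min z = 5a - 7b

s.t.
  a + s1 = 11
  b + s2 = 10
  2a + 2b + s3 = 22
  a + 2b + s4 = 4
  3a + 4b + s5 = 48
  a, b, s1, s2, s3, s4, s5 ≥ 0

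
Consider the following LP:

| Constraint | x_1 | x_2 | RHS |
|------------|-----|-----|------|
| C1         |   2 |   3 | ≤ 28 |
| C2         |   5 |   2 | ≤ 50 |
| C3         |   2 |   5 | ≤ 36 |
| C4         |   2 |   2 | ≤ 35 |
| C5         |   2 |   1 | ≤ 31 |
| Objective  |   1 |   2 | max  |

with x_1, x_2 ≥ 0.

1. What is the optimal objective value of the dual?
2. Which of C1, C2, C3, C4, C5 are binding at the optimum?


1. 16
2. C1, C3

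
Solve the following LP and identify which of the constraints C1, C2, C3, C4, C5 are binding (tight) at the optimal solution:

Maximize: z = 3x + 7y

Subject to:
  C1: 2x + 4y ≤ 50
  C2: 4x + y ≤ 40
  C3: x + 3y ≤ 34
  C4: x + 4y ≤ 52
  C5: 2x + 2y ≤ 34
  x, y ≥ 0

At x = 7, y = 9, compute slack b - a·x for each constraint:
  C1: 50 − 50 = 0  (binding)
  C2: 40 − 37 = 3  (slack)
  C3: 34 − 34 = 0  (binding)
  C4: 52 − 43 = 9  (slack)
  C5: 34 − 32 = 2  (slack)

Optimal: x = 7, y = 9
Binding: C1, C3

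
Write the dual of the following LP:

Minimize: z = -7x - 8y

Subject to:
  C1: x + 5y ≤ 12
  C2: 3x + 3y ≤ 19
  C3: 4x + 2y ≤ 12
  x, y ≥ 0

Primal min cᵀx s.t. Ax ≤ b, x ≥ 0  →  Dual max −bᵀy s.t. Aᵀy ≥ −c, y ≥ 0.

Maximize: z = -12y1 - 19y2 - 12y3

Subject to:
  y1 + 3y2 + 4y3 ≥ 7
  5y1 + 3y2 + 2y3 ≥ 8
  y1, y2, y3 ≥ 0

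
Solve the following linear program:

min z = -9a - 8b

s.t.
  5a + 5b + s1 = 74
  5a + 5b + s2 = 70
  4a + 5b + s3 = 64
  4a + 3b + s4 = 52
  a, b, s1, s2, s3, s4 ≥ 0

Evaluate the objective at each vertex of the feasible region:
  z(0, 0) = 0
  z(13, 0) = -117
  z(10, 4) = -122  ←
  z(6, 8) = -118
  z(0, 12.8) = -102.4
The minimum is at a = 10, b = 4.

a = 10, b = 4, z = -122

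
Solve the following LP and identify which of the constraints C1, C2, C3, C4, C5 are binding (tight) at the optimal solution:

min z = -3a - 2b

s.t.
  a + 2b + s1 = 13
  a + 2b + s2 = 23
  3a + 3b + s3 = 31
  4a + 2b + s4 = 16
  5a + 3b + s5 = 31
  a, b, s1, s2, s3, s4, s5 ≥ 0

At a = 1, b = 6, compute slack b - a·x for each constraint:
  C1: 13 − 13 = 0  (binding)
  C2: 23 − 13 = 10  (slack)
  C3: 31 − 21 = 10  (slack)
  C4: 16 − 16 = 0  (binding)
  C5: 31 − 23 = 8  (slack)

Optimal: a = 1, b = 6
Binding: C1, C4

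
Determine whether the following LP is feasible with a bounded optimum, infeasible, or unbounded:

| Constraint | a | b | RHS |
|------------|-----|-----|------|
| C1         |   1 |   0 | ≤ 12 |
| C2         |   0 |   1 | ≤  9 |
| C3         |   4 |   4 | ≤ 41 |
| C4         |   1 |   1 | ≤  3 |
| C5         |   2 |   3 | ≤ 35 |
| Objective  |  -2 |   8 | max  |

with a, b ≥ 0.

Feasible with a bounded optimal solution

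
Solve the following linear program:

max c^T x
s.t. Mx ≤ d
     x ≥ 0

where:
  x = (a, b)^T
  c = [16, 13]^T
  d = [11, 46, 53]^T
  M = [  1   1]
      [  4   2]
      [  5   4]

Evaluate the objective at each vertex of the feasible region:
  z(0, 0) = 0
  z(10.6, 0) = 169.6
  z(9, 2) = 170  ←
  z(0, 11) = 143
The maximum is at a = 9, b = 2.

a = 9, b = 2, z = 170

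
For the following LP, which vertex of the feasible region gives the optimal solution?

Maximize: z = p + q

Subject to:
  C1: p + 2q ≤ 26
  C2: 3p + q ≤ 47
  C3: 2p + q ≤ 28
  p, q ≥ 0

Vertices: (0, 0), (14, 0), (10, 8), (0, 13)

Evaluate the objective at each vertex of the feasible region:
  z(0, 0) = 0
  z(14, 0) = 14
  z(10, 8) = 18  ←
  z(0, 13) = 13
The maximum is at p = 10, q = 8.

(10, 8)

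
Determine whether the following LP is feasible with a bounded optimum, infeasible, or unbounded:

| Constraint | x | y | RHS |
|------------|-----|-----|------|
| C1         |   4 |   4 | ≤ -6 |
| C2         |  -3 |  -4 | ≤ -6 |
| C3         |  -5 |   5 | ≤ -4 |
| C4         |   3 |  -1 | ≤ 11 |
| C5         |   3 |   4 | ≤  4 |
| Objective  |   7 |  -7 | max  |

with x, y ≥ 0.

Infeasible (no feasible solution exists)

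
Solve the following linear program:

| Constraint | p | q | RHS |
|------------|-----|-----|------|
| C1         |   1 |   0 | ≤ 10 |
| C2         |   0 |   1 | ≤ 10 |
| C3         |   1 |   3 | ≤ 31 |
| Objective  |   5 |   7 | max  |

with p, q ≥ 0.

Evaluate the objective at each vertex of the feasible region:
  z(0, 0) = 0
  z(10, 0) = 50
  z(10, 7) = 99  ←
  z(1, 10) = 75
  z(0, 10) = 70
The maximum is at p = 10, q = 7.

p = 10, q = 7, z = 99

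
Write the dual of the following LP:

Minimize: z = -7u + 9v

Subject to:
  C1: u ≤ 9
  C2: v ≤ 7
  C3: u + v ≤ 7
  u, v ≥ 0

Primal min cᵀx s.t. Ax ≤ b, x ≥ 0  →  Dual max −bᵀy s.t. Aᵀy ≥ −c, y ≥ 0.

Maximize: z = -9y1 - 7y2 - 7y3

Subject to:
  y1 + y3 ≥ 7
  y2 + y3 ≥ -9
  y1, y2, y3 ≥ 0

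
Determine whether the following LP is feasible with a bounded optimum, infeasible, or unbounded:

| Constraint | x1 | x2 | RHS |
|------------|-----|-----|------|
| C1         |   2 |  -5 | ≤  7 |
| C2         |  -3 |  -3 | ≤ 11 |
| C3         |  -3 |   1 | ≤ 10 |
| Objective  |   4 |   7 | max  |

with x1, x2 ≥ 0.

Unbounded (objective can increase without bound)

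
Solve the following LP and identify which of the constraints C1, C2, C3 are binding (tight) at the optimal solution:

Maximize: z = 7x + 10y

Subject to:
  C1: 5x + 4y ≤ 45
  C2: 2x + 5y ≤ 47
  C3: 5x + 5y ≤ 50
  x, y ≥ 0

At x = 1, y = 9, compute slack b - a·x for each constraint:
  C1: 45 − 41 = 4  (slack)
  C2: 47 − 47 = 0  (binding)
  C3: 50 − 50 = 0  (binding)

Optimal: x = 1, y = 9
Binding: C2, C3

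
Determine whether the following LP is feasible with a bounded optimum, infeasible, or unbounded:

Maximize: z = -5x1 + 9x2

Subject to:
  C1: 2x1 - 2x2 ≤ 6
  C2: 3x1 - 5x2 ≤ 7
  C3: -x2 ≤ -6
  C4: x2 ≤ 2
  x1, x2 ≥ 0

Infeasible (no feasible solution exists)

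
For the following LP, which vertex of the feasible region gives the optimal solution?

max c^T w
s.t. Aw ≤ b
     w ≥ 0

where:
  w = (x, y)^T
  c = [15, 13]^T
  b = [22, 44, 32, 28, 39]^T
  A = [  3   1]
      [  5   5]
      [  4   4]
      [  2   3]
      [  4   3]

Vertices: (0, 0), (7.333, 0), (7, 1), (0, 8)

Evaluate the objective at each vertex of the feasible region:
  z(0, 0) = 0
  z(7.333, 0) = 110
  z(7, 1) = 118  ←
  z(0, 8) = 104
The maximum is at x = 7, y = 1.

(7, 1)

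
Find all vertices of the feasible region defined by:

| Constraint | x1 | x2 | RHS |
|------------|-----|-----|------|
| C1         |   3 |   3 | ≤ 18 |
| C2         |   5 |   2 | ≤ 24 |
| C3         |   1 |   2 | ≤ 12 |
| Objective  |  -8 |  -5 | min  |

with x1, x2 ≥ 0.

(0, 0), (4.8, 0), (4, 2), (0, 6)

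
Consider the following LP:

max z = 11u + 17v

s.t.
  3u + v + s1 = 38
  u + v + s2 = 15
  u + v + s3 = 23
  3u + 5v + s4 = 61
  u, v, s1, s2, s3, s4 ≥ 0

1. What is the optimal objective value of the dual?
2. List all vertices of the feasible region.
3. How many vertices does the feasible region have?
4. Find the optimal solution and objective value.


1. 213
2. (0, 0), (12.67, 0), (11.5, 3.5), (7, 8), (0, 12.2)
3. 5
4. u = 7, v = 8, z = 213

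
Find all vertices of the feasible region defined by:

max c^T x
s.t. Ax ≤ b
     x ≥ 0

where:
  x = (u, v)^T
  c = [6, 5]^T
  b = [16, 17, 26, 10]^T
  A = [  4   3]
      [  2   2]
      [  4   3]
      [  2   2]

(0, 0), (4, 0), (1, 4), (0, 5)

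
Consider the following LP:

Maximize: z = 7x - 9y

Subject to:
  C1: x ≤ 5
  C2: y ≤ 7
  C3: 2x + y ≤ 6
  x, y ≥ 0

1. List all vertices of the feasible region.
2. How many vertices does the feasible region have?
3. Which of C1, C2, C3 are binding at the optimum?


1. (0, 0), (3, 0), (0, 6)
2. 3
3. C3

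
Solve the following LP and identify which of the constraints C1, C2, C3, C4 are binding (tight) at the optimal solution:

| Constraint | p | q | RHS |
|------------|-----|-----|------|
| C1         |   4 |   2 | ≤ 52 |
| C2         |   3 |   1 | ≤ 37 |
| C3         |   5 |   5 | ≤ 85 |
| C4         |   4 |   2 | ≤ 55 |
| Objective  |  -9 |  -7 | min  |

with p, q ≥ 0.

At p = 9, q = 8, compute slack b - a·x for each constraint:
  C1: 52 − 52 = 0  (binding)
  C2: 37 − 35 = 2  (slack)
  C3: 85 − 85 = 0  (binding)
  C4: 55 − 52 = 3  (slack)

Optimal: p = 9, q = 8
Binding: C1, C3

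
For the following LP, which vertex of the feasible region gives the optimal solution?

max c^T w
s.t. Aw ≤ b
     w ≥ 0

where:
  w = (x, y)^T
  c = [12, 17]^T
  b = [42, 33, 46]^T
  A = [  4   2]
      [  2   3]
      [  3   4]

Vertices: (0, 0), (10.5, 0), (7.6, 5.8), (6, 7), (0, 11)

Evaluate the objective at each vertex of the feasible region:
  z(0, 0) = 0
  z(10.5, 0) = 126
  z(7.6, 5.8) = 189.8
  z(6, 7) = 191  ←
  z(0, 11) = 187
The maximum is at x = 6, y = 7.

(6, 7)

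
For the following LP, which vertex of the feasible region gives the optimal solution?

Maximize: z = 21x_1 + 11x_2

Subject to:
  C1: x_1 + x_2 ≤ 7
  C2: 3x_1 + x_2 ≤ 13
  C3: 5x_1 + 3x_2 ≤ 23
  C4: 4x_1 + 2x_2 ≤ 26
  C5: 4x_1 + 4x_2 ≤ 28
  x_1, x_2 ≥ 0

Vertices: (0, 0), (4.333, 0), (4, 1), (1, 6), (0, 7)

Evaluate the objective at each vertex of the feasible region:
  z(0, 0) = 0
  z(4.333, 0) = 91
  z(4, 1) = 95  ←
  z(1, 6) = 87
  z(0, 7) = 77
The maximum is at x_1 = 4, x_2 = 1.

(4, 1)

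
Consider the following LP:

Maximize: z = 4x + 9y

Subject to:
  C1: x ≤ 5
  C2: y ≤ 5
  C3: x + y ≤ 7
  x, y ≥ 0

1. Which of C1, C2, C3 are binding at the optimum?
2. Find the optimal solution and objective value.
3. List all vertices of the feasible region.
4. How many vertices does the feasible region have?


1. C2, C3
2. x = 2, y = 5, z = 53
3. (0, 0), (5, 0), (5, 2), (2, 5), (0, 5)
4. 5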